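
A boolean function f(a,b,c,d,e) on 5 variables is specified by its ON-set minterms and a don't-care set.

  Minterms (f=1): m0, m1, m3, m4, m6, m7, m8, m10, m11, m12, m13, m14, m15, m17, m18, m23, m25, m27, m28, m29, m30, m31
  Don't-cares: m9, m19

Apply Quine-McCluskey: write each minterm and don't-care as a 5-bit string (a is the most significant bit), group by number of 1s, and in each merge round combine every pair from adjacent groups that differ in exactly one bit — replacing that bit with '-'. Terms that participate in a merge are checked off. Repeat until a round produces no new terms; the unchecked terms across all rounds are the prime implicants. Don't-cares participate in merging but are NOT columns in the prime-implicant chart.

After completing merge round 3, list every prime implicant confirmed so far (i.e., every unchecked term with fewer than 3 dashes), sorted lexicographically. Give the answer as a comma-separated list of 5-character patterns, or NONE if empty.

0--00, 0-00-, 0-1-0, 0-11-, 1001-

size-2^0 implicants → 00000(✓)  00001(✓)  00011(✓)  00100(✓)  00110(✓)  00111(✓)  01000(✓)  01001(✓)  01010(✓)  01011(✓)  01100(✓)  01101(✓)  01110(✓)  01111(✓)  10001(✓)  10010(✓)  10011(✓)  10111(✓)  11001(✓)  11011(✓)  11100(✓)  11101(✓)  11110(✓)  11111(✓)
size-2^1 implicants → -0001(✓)  -0011(✓)  -0111(✓)  -1001(✓)  -1011(✓)  -1100(✓)  -1101(✓)  -1110(✓)  -1111(✓)  0-000(✓)  0-001(✓)  0-011(✓)  0-100(✓)  0-110(✓)  0-111(✓)  00-00(✓)  00-11(✓)  000-1(✓)  0000-(✓)  001-0(✓)  0011-(✓)  01-00(✓)  01-01(✓)  01-10(✓)  01-11(✓)  010-0(✓)  010-1(✓)  0100-(✓)  0101-(✓)  011-0(✓)  011-1(✓)  0110-(✓)  0111-(✓)  1-001(✓)  1-011(✓)  1-111(✓)  10-11(✓)  100-1(✓)  1001-  11-01(✓)  11-11(✓)  110-1(✓)  111-0(✓)  111-1(✓)  1110-(✓)  1111-(✓)
size-2^2 implicants → --001(✓)  --011(✓)  --111(✓)  -0-11(✓)  -00-1(✓)  -1-01(✓)  -1-11(✓)  -10-1(✓)  -11-0(✓)  -11-1(✓)  -110-(✓)  -111-(✓)  0--00  0--11(✓)  0-0-1(✓)  0-00-  0-1-0  0-11-  01--0(✓)  01--1(✓)  01-0-(✓)  01-1-(✓)  010--(✓)  011--(✓)  1--11(✓)  1-0-1(✓)  11--1(✓)  111--(✓)
size-2^3 implicants → ---11  --0-1  -1--1  -11--  01---
Unchecked terms (primes): ---11, --0-1, -1--1, -11--, 0--00, 0-00-, 0-1-0, 0-11-, 01---, 1001-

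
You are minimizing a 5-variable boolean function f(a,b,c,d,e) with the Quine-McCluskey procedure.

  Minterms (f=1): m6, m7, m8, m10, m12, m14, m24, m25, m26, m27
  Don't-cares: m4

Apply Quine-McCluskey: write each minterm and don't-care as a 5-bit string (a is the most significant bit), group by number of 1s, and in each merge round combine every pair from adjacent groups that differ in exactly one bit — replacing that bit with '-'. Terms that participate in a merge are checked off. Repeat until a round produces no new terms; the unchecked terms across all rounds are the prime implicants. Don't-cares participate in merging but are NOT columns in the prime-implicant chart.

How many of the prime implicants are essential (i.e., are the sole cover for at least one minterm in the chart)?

size-2^0 implicants → 00100(✓)  00110(✓)  00111(✓)  01000(✓)  01010(✓)  01100(✓)  01110(✓)  11000(✓)  11001(✓)  11010(✓)  11011(✓)
size-2^1 implicants → -1000(✓)  -1010(✓)  0-100(✓)  0-110(✓)  001-0(✓)  0011-  01-00(✓)  01-10(✓)  010-0(✓)  011-0(✓)  110-0(✓)  110-1(✓)  1100-(✓)  1101-(✓)
size-2^2 implicants → -10-0  0-1-0  01--0  110--
Unchecked terms (primes): -10-0, 0-1-0, 0011-, 01--0, 110--
Minterm coverage:
  m6 ⊆ 0-1-0,0011-
  m7 ⊆ 0011- [E]
  m8 ⊆ -10-0,01--0
  m10 ⊆ -10-0,01--0
  m12 ⊆ 0-1-0,01--0
  m14 ⊆ 0-1-0,01--0
  m24 ⊆ -10-0,110--
  m25 ⊆ 110-- [E]
  m26 ⊆ -10-0,110--
  m27 ⊆ 110-- [E]
E = {0011-, 110--}

2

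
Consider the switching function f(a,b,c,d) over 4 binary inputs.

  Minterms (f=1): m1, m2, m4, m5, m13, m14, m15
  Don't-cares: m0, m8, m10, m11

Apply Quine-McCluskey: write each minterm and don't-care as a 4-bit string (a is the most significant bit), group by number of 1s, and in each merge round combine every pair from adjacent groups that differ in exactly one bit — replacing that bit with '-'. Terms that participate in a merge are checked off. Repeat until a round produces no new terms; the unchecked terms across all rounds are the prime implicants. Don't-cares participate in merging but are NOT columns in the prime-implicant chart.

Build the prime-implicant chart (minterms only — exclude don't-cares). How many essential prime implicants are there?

[col 0] 0000*, 0001*, 0010*, 0100*, 0101*, 1000*, 1010*, 1011*, 1101*, 1110*, 1111*
[col 1] -000*, -010*, -101, 0-00*, 0-01*, 00-0*, 000-*, 010-*, 1-10*, 1-11*, 10-0*, 101-*, 11-1, 111-*
[col 2] -0-0, 0-0-, 1-1-
Prime implicants: -0-0, -101, 0-0-, 1-1-, 11-1
PI chart (minterm → PIs covering it):
  1 | 0-0-  (sole → essential)
  2 | -0-0  (sole → essential)
  4 | 0-0-  (sole → essential)
  5 | -101,0-0-
  13 | -101,11-1
  14 | 1-1-  (sole → essential)
  15 | 1-1-,11-1
Essential prime implicants: -0-0, 0-0-, 1-1-

3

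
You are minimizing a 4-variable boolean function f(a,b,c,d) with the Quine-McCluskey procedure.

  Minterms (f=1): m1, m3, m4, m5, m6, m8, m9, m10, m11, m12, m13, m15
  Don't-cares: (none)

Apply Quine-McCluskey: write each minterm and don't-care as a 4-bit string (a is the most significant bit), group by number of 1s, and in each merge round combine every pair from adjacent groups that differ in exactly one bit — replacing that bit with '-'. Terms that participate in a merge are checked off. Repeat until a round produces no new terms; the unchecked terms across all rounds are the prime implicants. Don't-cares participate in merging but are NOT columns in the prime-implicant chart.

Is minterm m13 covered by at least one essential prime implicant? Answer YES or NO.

YES

[col 0] 0001*, 0011*, 0100*, 0101*, 0110*, 1000*, 1001*, 1010*, 1011*, 1100*, 1101*, 1111*
[col 1] -001*, -011*, -100*, -101*, 0-01*, 00-1*, 01-0, 010-*, 1-00*, 1-01*, 1-11*, 10-0*, 10-1*, 100-*, 101-*, 11-1*, 110-*
[col 2] --01, -0-1, -10-, 1--1, 1-0-, 10--
Prime implicants: --01, -0-1, -10-, 01-0, 1--1, 1-0-, 10--
PI chart (minterm → PIs covering it):
  1 | --01,-0-1
  3 | -0-1  (sole → essential)
  4 | -10-,01-0
  5 | --01,-10-
  6 | 01-0  (sole → essential)
  8 | 1-0-,10--
  9 | --01,-0-1,1--1,1-0-,10--
  10 | 10--  (sole → essential)
  11 | -0-1,1--1,10--
  12 | -10-,1-0-
  13 | --01,-10-,1--1,1-0-
  15 | 1--1  (sole → essential)
Essential prime implicants: -0-1, 01-0, 1--1, 10--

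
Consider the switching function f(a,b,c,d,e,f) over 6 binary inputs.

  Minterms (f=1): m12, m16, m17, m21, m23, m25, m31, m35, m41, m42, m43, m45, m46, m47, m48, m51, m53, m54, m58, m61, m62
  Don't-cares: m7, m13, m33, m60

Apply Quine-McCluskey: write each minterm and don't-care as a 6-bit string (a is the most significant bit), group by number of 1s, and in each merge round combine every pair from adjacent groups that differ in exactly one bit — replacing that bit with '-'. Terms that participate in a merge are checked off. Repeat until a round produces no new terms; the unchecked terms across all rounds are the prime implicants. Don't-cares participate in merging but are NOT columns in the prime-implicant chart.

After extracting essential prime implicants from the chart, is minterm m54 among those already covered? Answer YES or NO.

Round 0: 000111✓ 001100✓ 001101✓ 010000✓ 010001✓ 010101✓ 010111✓ 011001✓ 011111✓ 100001✓ 100011✓ 101001✓ 101010✓ 101011✓ 101101✓ 101110✓ 101111✓ 110000✓ 110011✓ 110101✓ 110110✓ 111010✓ 111100✓ 111101✓ 111110✓
Round 1: -01101 -10000 -10101 0-0111 00110- 01-001 01-111 010-01 01000- 0101-1 1-0011 1-1010✓ 1-1101 1-1110✓ 10-001✓ 10-011✓ 1000-1✓ 101-01✓ 101-10✓ 101-11✓ 1010-1✓ 10101-✓ 1011-1✓ 10111-✓ 11-101 11-110 111-10✓ 1111-0 11110-
Round 2: 1-1-10 10-0-1 101--1 101-1-
PIs = {-01101, -10000, -10101, 0-0111, 00110-, 01-001, 01-111, 010-01, 01000-, 0101-1, 1-0011, 1-1-10, 1-1101, 10-0-1, 101--1, 101-1-, 11-101, 11-110, 1111-0, 11110-}
Coverage chart:
  m12: 00110- ←essential
  m16: -10000,01000-
  m17: 01-001,010-01,01000-
  m21: -10101,010-01,0101-1
  m23: 0-0111,01-111,0101-1
  m25: 01-001 ←essential
  m31: 01-111 ←essential
  m35: 1-0011,10-0-1
  m41: 10-0-1,101--1
  m42: 1-1-10,101-1-
  m43: 10-0-1,101--1,101-1-
  m45: -01101,1-1101,101--1
  m46: 1-1-10,101-1-
  m47: 101--1,101-1-
  m48: -10000 ←essential
  m51: 1-0011 ←essential
  m53: -10101,11-101
  m54: 11-110 ←essential
  m58: 1-1-10 ←essential
  m61: 1-1101,11-101,11110-
  m62: 1-1-10,11-110,1111-0
Essential: -10000, 00110-, 01-001, 01-111, 1-0011, 1-1-10, 11-110

YES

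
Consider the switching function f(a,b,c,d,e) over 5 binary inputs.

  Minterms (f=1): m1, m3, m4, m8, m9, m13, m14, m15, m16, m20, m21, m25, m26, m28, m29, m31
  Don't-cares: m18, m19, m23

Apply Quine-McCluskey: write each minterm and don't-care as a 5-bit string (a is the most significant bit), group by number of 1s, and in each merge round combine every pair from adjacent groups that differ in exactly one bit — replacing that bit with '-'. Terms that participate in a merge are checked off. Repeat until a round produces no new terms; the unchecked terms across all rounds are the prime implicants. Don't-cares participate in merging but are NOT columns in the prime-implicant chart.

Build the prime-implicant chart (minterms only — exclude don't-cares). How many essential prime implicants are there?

6

[col 0] 00001*, 00011*, 00100*, 01000*, 01001*, 01101*, 01110*, 01111*, 10000*, 10010*, 10011*, 10100*, 10101*, 10111*, 11001*, 11010*, 11100*, 11101*, 11111*
[col 1] -0011, -0100, -1001*, -1101*, -1111*, 0-001, 000-1, 01-01*, 0100-, 011-1*, 0111-, 1-010, 1-100*, 1-101*, 1-111*, 10-00, 10-11, 100-0, 1001-, 101-1*, 1010-*, 11-01*, 111-1*, 1110-*
[col 2] -1-01, -11-1, 1-1-1, 1-10-
Prime implicants: -0011, -0100, -1-01, -11-1, 0-001, 000-1, 0100-, 0111-, 1-010, 1-1-1, 1-10-, 10-00, 10-11, 100-0, 1001-
PI chart (minterm → PIs covering it):
  1 | 0-001,000-1
  3 | -0011,000-1
  4 | -0100  (sole → essential)
  8 | 0100-  (sole → essential)
  9 | -1-01,0-001,0100-
  13 | -1-01,-11-1
  14 | 0111-  (sole → essential)
  15 | -11-1,0111-
  16 | 10-00,100-0
  20 | -0100,1-10-,10-00
  21 | 1-1-1,1-10-
  25 | -1-01  (sole → essential)
  26 | 1-010  (sole → essential)
  28 | 1-10-  (sole → essential)
  29 | -1-01,-11-1,1-1-1,1-10-
  31 | -11-1,1-1-1
Essential prime implicants: -0100, -1-01, 0100-, 0111-, 1-010, 1-10-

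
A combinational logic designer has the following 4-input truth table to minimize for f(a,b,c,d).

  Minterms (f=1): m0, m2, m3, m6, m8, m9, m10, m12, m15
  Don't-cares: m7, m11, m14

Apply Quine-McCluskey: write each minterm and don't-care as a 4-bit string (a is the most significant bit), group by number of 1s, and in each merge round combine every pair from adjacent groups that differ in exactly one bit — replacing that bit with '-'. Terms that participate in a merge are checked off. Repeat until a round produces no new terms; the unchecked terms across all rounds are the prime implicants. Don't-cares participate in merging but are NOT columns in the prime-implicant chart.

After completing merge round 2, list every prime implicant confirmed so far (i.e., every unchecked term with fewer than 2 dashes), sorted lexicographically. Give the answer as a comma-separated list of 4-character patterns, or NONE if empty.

NONE

[col 0] 0000*, 0010*, 0011*, 0110*, 0111*, 1000*, 1001*, 1010*, 1011*, 1100*, 1110*, 1111*
[col 1] -000*, -010*, -011*, -110*, -111*, 0-10*, 0-11*, 00-0*, 001-*, 011-*, 1-00*, 1-10*, 1-11*, 10-0*, 10-1*, 100-*, 101-*, 11-0*, 111-*
[col 2] --10*, --11*, -0-0, -01-*, -11-*, 0-1-*, 1--0, 1-1-*, 10--
[col 3] --1-
Prime implicants: --1-, -0-0, 1--0, 10--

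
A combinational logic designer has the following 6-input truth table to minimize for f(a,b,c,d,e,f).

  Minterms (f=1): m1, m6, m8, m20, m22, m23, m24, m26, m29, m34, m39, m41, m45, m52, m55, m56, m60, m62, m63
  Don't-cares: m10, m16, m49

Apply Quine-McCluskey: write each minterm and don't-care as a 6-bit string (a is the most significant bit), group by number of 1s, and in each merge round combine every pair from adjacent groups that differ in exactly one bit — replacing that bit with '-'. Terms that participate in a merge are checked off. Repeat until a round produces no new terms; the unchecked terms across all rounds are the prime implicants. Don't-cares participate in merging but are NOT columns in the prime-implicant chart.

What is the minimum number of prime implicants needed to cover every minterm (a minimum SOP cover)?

[col 0] 000001, 000110*, 001000*, 001010*, 010000*, 010100*, 010110*, 010111*, 011000*, 011010*, 011101, 100010, 100111*, 101001*, 101101*, 110001, 110100*, 110111*, 111000*, 111100*, 111110*, 111111*
[col 1] -10100, -10111, -11000, 0-0110, 0-1000*, 0-1010*, 0010-0*, 01-000, 010-00, 0101-0, 01011-, 0110-0*, 1-0111, 101-01, 11-100, 11-111, 111-00, 1111-0, 11111-
[col 2] 0-10-0
Prime implicants: -10100, -10111, -11000, 0-0110, 0-10-0, 000001, 01-000, 010-00, 0101-0, 01011-, 011101, 1-0111, 100010, 101-01, 11-100, 11-111, 110001, 111-00, 1111-0, 11111-
PI chart (minterm → PIs covering it):
  1 | 000001  (sole → essential)
  6 | 0-0110  (sole → essential)
  8 | 0-10-0  (sole → essential)
  20 | -10100,010-00,0101-0
  22 | 0-0110,0101-0,01011-
  23 | -10111,01011-
  24 | -11000,0-10-0,01-000
  26 | 0-10-0  (sole → essential)
  29 | 011101  (sole → essential)
  34 | 100010  (sole → essential)
  39 | 1-0111  (sole → essential)
  41 | 101-01  (sole → essential)
  45 | 101-01  (sole → essential)
  52 | -10100,11-100
  55 | -10111,1-0111,11-111
  56 | -11000,111-00
  60 | 11-100,111-00,1111-0
  62 | 1111-0,11111-
  63 | 11-111,11111-
Essential prime implicants: 0-0110, 0-10-0, 000001, 011101, 1-0111, 100010, 101-01
Petrick residual → -10100, -10111, 111-00, 11111-
Minimum SOP uses 11 PIs: bc'de'f' + bc'def + a'c'def' + a'cd'f' + a'b'c'd'e'f + a'bcde'f + ac'def + ab'c'd'ef' + ab'ce'f + abce'f' + abcde

11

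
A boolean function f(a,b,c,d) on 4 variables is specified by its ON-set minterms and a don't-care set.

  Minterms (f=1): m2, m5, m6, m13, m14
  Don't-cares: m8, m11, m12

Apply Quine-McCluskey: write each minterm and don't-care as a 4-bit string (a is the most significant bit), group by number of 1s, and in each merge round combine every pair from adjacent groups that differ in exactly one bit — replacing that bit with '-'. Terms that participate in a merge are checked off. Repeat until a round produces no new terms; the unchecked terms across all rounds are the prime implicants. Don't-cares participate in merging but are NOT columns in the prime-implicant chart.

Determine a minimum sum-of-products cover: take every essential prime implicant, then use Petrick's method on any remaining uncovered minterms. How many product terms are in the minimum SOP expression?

size-2^0 implicants → 0010(✓)  0101(✓)  0110(✓)  1000(✓)  1011  1100(✓)  1101(✓)  1110(✓)
size-2^1 implicants → -101  -110  0-10  1-00  11-0  110-
Unchecked terms (primes): -101, -110, 0-10, 1-00, 1011, 11-0, 110-
Minterm coverage:
  m2 ⊆ 0-10 [E]
  m5 ⊆ -101 [E]
  m6 ⊆ -110,0-10
  m13 ⊆ -101,110-
  m14 ⊆ -110,11-0
E = {-101, 0-10}
Petrick residual → -110
Cover = bc'd + bcd' + a'cd'  |cover|=3

3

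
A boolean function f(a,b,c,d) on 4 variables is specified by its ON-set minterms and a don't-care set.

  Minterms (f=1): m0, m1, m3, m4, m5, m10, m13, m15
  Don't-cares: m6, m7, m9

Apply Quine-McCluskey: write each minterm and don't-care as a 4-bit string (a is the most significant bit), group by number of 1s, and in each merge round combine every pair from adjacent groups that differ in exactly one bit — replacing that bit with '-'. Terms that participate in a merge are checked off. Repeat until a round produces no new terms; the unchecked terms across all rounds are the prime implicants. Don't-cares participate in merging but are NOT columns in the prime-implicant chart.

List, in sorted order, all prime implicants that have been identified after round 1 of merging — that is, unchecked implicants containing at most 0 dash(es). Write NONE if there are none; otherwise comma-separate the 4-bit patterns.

Round 0: 0000✓ 0001✓ 0011✓ 0100✓ 0101✓ 0110✓ 0111✓ 1001✓ 1010 1101✓ 1111✓
Round 1: -001✓ -101✓ -111✓ 0-00✓ 0-01✓ 0-11✓ 00-1✓ 000-✓ 01-0✓ 01-1✓ 010-✓ 011-✓ 1-01✓ 11-1✓
Round 2: --01 -1-1 0--1 0-0- 01--
PIs = {--01, -1-1, 0--1, 0-0-, 01--, 1010}

1010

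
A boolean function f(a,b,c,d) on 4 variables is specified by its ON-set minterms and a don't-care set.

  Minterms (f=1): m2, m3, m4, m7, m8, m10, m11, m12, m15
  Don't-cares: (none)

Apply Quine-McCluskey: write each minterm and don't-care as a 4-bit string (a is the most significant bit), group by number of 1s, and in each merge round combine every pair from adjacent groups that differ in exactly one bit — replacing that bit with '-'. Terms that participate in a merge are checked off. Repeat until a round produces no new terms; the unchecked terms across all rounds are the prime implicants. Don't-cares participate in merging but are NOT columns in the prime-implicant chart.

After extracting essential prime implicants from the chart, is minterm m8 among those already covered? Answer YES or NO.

Round 0: 0010✓ 0011✓ 0100✓ 0111✓ 1000✓ 1010✓ 1011✓ 1100✓ 1111✓
Round 1: -010✓ -011✓ -100 -111✓ 0-11✓ 001-✓ 1-00 1-11✓ 10-0 101-✓
Round 2: --11 -01-
PIs = {--11, -01-, -100, 1-00, 10-0}
Coverage chart:
  m2: -01- ←essential
  m3: --11,-01-
  m4: -100 ←essential
  m7: --11 ←essential
  m8: 1-00,10-0
  m10: -01-,10-0
  m11: --11,-01-
  m12: -100,1-00
  m15: --11 ←essential
Essential: --11, -01-, -100

NO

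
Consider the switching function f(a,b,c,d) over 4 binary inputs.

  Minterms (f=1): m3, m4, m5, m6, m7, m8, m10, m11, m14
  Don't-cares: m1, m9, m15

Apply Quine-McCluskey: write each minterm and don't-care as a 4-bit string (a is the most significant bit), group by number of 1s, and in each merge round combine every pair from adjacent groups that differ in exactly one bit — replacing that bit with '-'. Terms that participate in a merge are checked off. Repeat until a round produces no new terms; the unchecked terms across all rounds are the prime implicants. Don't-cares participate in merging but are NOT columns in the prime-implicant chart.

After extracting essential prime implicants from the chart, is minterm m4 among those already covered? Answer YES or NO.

YES

Round 0: 0001✓ 0011✓ 0100✓ 0101✓ 0110✓ 0111✓ 1000✓ 1001✓ 1010✓ 1011✓ 1110✓ 1111✓
Round 1: -001✓ -011✓ -110✓ -111✓ 0-01✓ 0-11✓ 00-1✓ 01-0✓ 01-1✓ 010-✓ 011-✓ 1-10✓ 1-11✓ 10-0✓ 10-1✓ 100-✓ 101-✓ 111-✓
Round 2: --11 -0-1 -11- 0--1 01-- 1-1- 10--
PIs = {--11, -0-1, -11-, 0--1, 01--, 1-1-, 10--}
Coverage chart:
  m3: --11,-0-1,0--1
  m4: 01-- ←essential
  m5: 0--1,01--
  m6: -11-,01--
  m7: --11,-11-,0--1,01--
  m8: 10-- ←essential
  m10: 1-1-,10--
  m11: --11,-0-1,1-1-,10--
  m14: -11-,1-1-
Essential: 01--, 10--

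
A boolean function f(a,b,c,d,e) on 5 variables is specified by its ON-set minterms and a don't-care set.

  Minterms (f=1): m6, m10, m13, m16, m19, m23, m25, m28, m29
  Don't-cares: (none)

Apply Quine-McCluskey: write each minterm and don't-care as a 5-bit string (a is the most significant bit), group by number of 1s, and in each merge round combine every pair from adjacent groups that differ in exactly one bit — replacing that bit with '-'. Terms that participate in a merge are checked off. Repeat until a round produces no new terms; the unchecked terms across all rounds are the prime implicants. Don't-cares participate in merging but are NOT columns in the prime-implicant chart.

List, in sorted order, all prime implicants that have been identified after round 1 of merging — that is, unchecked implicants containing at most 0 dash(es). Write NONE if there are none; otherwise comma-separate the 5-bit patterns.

00110, 01010, 10000

Round 0: 00110 01010 01101✓ 10000 10011✓ 10111✓ 11001✓ 11100✓ 11101✓
Round 1: -1101 10-11 11-01 1110-
PIs = {-1101, 00110, 01010, 10-11, 10000, 11-01, 1110-}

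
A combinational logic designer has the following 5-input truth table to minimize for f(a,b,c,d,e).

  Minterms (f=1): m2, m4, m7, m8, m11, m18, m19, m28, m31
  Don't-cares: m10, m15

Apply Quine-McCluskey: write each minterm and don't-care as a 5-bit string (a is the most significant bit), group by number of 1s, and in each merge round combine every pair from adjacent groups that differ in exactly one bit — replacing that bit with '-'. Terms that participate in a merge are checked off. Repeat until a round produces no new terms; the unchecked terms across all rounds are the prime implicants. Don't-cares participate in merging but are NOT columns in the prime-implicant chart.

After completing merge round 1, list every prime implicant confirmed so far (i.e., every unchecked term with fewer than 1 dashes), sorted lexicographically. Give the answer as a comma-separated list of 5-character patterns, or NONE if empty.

00100, 11100

[col 0] 00010*, 00100, 00111*, 01000*, 01010*, 01011*, 01111*, 10010*, 10011*, 11100, 11111*
[col 1] -0010, -1111, 0-010, 0-111, 01-11, 010-0, 0101-, 1001-
Prime implicants: -0010, -1111, 0-010, 0-111, 00100, 01-11, 010-0, 0101-, 1001-, 11100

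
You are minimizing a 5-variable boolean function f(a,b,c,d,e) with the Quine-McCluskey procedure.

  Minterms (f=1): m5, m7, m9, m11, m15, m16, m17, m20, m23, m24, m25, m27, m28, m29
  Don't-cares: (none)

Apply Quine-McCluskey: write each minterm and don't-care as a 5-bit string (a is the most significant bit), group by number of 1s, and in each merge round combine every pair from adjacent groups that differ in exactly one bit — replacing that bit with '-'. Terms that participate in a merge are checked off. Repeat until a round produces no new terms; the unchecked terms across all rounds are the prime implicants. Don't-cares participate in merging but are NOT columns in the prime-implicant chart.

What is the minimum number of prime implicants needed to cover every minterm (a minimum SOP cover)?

Round 0: 00101✓ 00111✓ 01001✓ 01011✓ 01111✓ 10000✓ 10001✓ 10100✓ 10111✓ 11000✓ 11001✓ 11011✓ 11100✓ 11101✓
Round 1: -0111 -1001✓ -1011✓ 0-111 001-1 01-11 010-1✓ 1-000✓ 1-001✓ 1-100✓ 10-00✓ 1000-✓ 11-00✓ 11-01✓ 110-1✓ 1100-✓ 1110-✓
Round 2: -10-1 1--00 1-00- 11-0-
PIs = {-0111, -10-1, 0-111, 001-1, 01-11, 1--00, 1-00-, 11-0-}
Coverage chart:
  m5: 001-1 ←essential
  m7: -0111,0-111,001-1
  m9: -10-1 ←essential
  m11: -10-1,01-11
  m15: 0-111,01-11
  m16: 1--00,1-00-
  m17: 1-00- ←essential
  m20: 1--00 ←essential
  m23: -0111 ←essential
  m24: 1--00,1-00-,11-0-
  m25: -10-1,1-00-,11-0-
  m27: -10-1 ←essential
  m28: 1--00,11-0-
  m29: 11-0- ←essential
Essential: -0111, -10-1, 001-1, 1--00, 1-00-, 11-0-
Petrick residual → 0-111
Min cover (7 terms): b'cde + bc'e + a'cde + a'b'ce + ad'e' + ac'd' + abd'

7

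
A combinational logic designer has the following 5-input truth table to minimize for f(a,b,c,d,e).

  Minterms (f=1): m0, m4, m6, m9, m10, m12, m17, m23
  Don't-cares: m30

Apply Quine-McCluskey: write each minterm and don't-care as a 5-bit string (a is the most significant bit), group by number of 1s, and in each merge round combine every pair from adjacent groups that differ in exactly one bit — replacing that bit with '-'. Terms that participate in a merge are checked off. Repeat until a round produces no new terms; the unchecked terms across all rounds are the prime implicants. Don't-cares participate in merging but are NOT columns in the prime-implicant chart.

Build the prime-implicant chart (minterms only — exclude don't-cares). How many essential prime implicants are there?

Round 0: 00000✓ 00100✓ 00110✓ 01001 01010 01100✓ 10001 10111 11110
Round 1: 0-100 00-00 001-0
PIs = {0-100, 00-00, 001-0, 01001, 01010, 10001, 10111, 11110}
Coverage chart:
  m0: 00-00 ←essential
  m4: 0-100,00-00,001-0
  m6: 001-0 ←essential
  m9: 01001 ←essential
  m10: 01010 ←essential
  m12: 0-100 ←essential
  m17: 10001 ←essential
  m23: 10111 ←essential
Essential: 0-100, 00-00, 001-0, 01001, 01010, 10001, 10111

7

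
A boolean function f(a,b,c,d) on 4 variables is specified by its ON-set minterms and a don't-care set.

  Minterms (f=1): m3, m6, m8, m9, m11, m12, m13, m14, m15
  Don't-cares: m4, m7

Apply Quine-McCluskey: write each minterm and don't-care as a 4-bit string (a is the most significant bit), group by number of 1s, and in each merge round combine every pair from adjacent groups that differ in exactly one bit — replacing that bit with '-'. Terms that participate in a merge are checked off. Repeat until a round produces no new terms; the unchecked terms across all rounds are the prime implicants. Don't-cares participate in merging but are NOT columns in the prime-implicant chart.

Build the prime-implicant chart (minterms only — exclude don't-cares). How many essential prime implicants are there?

2

size-2^0 implicants → 0011(✓)  0100(✓)  0110(✓)  0111(✓)  1000(✓)  1001(✓)  1011(✓)  1100(✓)  1101(✓)  1110(✓)  1111(✓)
size-2^1 implicants → -011(✓)  -100(✓)  -110(✓)  -111(✓)  0-11(✓)  01-0(✓)  011-(✓)  1-00(✓)  1-01(✓)  1-11(✓)  10-1(✓)  100-(✓)  11-0(✓)  11-1(✓)  110-(✓)  111-(✓)
size-2^2 implicants → --11  -1-0  -11-  1--1  1-0-  11--
Unchecked terms (primes): --11, -1-0, -11-, 1--1, 1-0-, 11--
Minterm coverage:
  m3 ⊆ --11 [E]
  m6 ⊆ -1-0,-11-
  m8 ⊆ 1-0- [E]
  m9 ⊆ 1--1,1-0-
  m11 ⊆ --11,1--1
  m12 ⊆ -1-0,1-0-,11--
  m13 ⊆ 1--1,1-0-,11--
  m14 ⊆ -1-0,-11-,11--
  m15 ⊆ --11,-11-,1--1,11--
E = {--11, 1-0-}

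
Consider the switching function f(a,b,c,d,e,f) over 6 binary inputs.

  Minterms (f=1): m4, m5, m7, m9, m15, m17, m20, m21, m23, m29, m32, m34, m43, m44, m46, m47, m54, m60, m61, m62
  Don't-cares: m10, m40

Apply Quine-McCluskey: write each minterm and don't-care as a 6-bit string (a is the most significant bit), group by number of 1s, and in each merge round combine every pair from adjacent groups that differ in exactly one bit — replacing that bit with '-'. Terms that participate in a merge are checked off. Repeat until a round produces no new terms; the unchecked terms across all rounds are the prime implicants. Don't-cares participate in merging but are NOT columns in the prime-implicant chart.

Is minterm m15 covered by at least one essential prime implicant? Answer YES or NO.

Round 0: 000100✓ 000101✓ 000111✓ 001001 001010 001111✓ 010001✓ 010100✓ 010101✓ 010111✓ 011101✓ 100000✓ 100010✓ 101000✓ 101011✓ 101100✓ 101110✓ 101111✓ 110110✓ 111100✓ 111101✓ 111110✓
Round 1: -01111 -11101 0-0100✓ 0-0101✓ 0-0111✓ 00-111 0001-1✓ 00010-✓ 01-101 010-01 0101-1✓ 01010-✓ 1-1100✓ 1-1110✓ 10-000 1000-0 101-00 101-11 1011-0✓ 10111- 11-110 1111-0✓ 11110-
Round 2: 0-01-1 0-010- 1-11-0
PIs = {-01111, -11101, 0-01-1, 0-010-, 00-111, 001001, 001010, 01-101, 010-01, 1-11-0, 10-000, 1000-0, 101-00, 101-11, 10111-, 11-110, 11110-}
Coverage chart:
  m4: 0-010- ←essential
  m5: 0-01-1,0-010-
  m7: 0-01-1,00-111
  m9: 001001 ←essential
  m15: -01111,00-111
  m17: 010-01 ←essential
  m20: 0-010- ←essential
  m21: 0-01-1,0-010-,01-101,010-01
  m23: 0-01-1 ←essential
  m29: -11101,01-101
  m32: 10-000,1000-0
  m34: 1000-0 ←essential
  m43: 101-11 ←essential
  m44: 1-11-0,101-00
  m46: 1-11-0,10111-
  m47: -01111,101-11,10111-
  m54: 11-110 ←essential
  m60: 1-11-0,11110-
  m61: -11101,11110-
  m62: 1-11-0,11-110
Essential: 0-01-1, 0-010-, 001001, 010-01, 1000-0, 101-11, 11-110

NO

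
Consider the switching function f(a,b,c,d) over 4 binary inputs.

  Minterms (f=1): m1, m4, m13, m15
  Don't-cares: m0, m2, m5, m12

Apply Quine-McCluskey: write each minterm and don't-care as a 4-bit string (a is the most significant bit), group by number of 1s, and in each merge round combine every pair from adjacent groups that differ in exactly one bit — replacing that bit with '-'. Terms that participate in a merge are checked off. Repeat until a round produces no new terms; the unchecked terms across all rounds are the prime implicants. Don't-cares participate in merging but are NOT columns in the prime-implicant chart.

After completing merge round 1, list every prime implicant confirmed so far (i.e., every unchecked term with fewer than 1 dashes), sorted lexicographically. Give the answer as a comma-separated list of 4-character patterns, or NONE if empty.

NONE

[col 0] 0000*, 0001*, 0010*, 0100*, 0101*, 1100*, 1101*, 1111*
[col 1] -100*, -101*, 0-00*, 0-01*, 00-0, 000-*, 010-*, 11-1, 110-*
[col 2] -10-, 0-0-
Prime implicants: -10-, 0-0-, 00-0, 11-1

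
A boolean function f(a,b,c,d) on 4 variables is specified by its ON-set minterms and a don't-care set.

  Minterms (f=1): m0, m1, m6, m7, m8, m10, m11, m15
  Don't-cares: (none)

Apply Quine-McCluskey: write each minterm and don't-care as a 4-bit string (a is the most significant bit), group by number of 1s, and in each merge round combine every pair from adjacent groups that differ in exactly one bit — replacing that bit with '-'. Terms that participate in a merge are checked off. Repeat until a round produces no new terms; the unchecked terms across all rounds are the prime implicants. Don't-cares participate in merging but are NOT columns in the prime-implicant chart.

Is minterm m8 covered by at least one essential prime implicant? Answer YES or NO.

Round 0: 0000✓ 0001✓ 0110✓ 0111✓ 1000✓ 1010✓ 1011✓ 1111✓
Round 1: -000 -111 000- 011- 1-11 10-0 101-
PIs = {-000, -111, 000-, 011-, 1-11, 10-0, 101-}
Coverage chart:
  m0: -000,000-
  m1: 000- ←essential
  m6: 011- ←essential
  m7: -111,011-
  m8: -000,10-0
  m10: 10-0,101-
  m11: 1-11,101-
  m15: -111,1-11
Essential: 000-, 011-

NO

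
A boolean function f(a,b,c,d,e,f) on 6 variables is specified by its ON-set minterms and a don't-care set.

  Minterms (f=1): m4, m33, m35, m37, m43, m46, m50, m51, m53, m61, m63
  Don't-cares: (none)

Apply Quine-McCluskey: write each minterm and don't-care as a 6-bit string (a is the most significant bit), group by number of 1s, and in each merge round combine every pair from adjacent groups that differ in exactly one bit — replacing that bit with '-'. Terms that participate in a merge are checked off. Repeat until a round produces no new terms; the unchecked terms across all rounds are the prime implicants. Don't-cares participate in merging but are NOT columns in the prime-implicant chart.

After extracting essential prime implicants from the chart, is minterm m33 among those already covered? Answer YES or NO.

NO

[col 0] 000100, 100001*, 100011*, 100101*, 101011*, 101110, 110010*, 110011*, 110101*, 111101*, 111111*
[col 1] 1-0011, 1-0101, 10-011, 100-01, 1000-1, 11-101, 11001-, 1111-1
Prime implicants: 000100, 1-0011, 1-0101, 10-011, 100-01, 1000-1, 101110, 11-101, 11001-, 1111-1
PI chart (minterm → PIs covering it):
  4 | 000100  (sole → essential)
  33 | 100-01,1000-1
  35 | 1-0011,10-011,1000-1
  37 | 1-0101,100-01
  43 | 10-011  (sole → essential)
  46 | 101110  (sole → essential)
  50 | 11001-  (sole → essential)
  51 | 1-0011,11001-
  53 | 1-0101,11-101
  61 | 11-101,1111-1
  63 | 1111-1  (sole → essential)
Essential prime implicants: 000100, 10-011, 101110, 11001-, 1111-1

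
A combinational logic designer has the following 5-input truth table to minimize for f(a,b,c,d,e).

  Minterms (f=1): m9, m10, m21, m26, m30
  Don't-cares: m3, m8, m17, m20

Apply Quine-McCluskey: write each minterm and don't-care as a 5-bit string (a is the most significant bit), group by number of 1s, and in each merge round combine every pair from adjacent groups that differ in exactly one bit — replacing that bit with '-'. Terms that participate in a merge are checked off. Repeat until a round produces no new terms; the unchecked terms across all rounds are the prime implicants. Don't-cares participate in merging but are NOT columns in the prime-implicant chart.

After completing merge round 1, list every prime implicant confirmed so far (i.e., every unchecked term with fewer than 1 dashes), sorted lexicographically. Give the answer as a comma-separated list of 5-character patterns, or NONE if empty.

00011

size-2^0 implicants → 00011  01000(✓)  01001(✓)  01010(✓)  10001(✓)  10100(✓)  10101(✓)  11010(✓)  11110(✓)
size-2^1 implicants → -1010  010-0  0100-  10-01  1010-  11-10
Unchecked terms (primes): -1010, 00011, 010-0, 0100-, 10-01, 1010-, 11-10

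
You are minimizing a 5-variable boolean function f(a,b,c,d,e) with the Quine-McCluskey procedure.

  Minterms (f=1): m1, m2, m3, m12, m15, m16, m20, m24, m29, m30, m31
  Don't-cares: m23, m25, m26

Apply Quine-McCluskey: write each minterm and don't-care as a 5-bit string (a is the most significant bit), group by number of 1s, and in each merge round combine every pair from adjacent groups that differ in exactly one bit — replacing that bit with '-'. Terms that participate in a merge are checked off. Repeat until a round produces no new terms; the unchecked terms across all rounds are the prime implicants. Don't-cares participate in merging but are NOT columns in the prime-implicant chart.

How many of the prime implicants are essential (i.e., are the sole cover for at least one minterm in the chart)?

Round 0: 00001✓ 00010✓ 00011✓ 01100 01111✓ 10000✓ 10100✓ 10111✓ 11000✓ 11001✓ 11010✓ 11101✓ 11110✓ 11111✓
Round 1: -1111 000-1 0001- 1-000 1-111 10-00 11-01 11-10 110-0 1100- 111-1 1111-
PIs = {-1111, 000-1, 0001-, 01100, 1-000, 1-111, 10-00, 11-01, 11-10, 110-0, 1100-, 111-1, 1111-}
Coverage chart:
  m1: 000-1 ←essential
  m2: 0001- ←essential
  m3: 000-1,0001-
  m12: 01100 ←essential
  m15: -1111 ←essential
  m16: 1-000,10-00
  m20: 10-00 ←essential
  m24: 1-000,110-0,1100-
  m29: 11-01,111-1
  m30: 11-10,1111-
  m31: -1111,1-111,111-1,1111-
Essential: -1111, 000-1, 0001-, 01100, 10-00

5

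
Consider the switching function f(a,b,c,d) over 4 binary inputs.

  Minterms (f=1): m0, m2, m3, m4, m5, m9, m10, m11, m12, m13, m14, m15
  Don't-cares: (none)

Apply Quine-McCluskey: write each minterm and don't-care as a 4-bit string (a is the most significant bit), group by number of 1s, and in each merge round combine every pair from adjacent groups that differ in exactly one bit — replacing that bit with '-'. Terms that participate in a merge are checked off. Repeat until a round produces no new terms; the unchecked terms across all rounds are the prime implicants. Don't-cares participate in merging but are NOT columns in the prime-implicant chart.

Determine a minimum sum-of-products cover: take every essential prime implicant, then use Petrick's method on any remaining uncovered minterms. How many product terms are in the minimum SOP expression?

5

size-2^0 implicants → 0000(✓)  0010(✓)  0011(✓)  0100(✓)  0101(✓)  1001(✓)  1010(✓)  1011(✓)  1100(✓)  1101(✓)  1110(✓)  1111(✓)
size-2^1 implicants → -010(✓)  -011(✓)  -100(✓)  -101(✓)  0-00  00-0  001-(✓)  010-(✓)  1-01(✓)  1-10(✓)  1-11(✓)  10-1(✓)  101-(✓)  11-0(✓)  11-1(✓)  110-(✓)  111-(✓)
size-2^2 implicants → -01-  -10-  1--1  1-1-  11--
Unchecked terms (primes): -01-, -10-, 0-00, 00-0, 1--1, 1-1-, 11--
Minterm coverage:
  m0 ⊆ 0-00,00-0
  m2 ⊆ -01-,00-0
  m3 ⊆ -01- [E]
  m4 ⊆ -10-,0-00
  m5 ⊆ -10- [E]
  m9 ⊆ 1--1 [E]
  m10 ⊆ -01-,1-1-
  m11 ⊆ -01-,1--1,1-1-
  m12 ⊆ -10-,11--
  m13 ⊆ -10-,1--1,11--
  m14 ⊆ 1-1-,11--
  m15 ⊆ 1--1,1-1-,11--
E = {-01-, -10-, 1--1}
Petrick residual → 0-00, 1-1-
Cover = b'c + bc' + a'c'd' + ad + ac  |cover|=5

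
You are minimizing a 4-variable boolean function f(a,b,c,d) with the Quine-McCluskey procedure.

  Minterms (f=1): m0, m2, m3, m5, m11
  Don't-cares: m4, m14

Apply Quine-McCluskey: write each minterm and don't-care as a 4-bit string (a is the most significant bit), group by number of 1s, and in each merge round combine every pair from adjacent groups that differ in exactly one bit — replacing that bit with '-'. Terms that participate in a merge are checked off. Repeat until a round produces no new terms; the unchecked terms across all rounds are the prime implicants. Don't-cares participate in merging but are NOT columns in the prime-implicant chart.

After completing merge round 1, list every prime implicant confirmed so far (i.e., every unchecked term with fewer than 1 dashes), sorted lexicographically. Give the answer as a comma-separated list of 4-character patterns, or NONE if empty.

size-2^0 implicants → 0000(✓)  0010(✓)  0011(✓)  0100(✓)  0101(✓)  1011(✓)  1110
size-2^1 implicants → -011  0-00  00-0  001-  010-
Unchecked terms (primes): -011, 0-00, 00-0, 001-, 010-, 1110

1110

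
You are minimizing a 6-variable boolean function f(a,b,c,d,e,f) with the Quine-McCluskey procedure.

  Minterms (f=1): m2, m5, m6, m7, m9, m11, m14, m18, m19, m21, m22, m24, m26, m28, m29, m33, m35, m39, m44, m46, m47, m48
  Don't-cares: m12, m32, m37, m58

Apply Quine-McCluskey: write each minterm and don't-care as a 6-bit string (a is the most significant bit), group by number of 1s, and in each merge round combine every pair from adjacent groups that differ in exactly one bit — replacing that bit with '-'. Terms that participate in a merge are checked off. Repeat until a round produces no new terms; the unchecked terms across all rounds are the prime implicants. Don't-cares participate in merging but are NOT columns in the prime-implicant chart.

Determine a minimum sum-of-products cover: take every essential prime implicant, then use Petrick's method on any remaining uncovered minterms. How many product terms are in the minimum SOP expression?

11

[col 0] 000010*, 000101*, 000110*, 000111*, 001001*, 001011*, 001100*, 001110*, 010010*, 010011*, 010101*, 010110*, 011000*, 011010*, 011100*, 011101*, 100000*, 100001*, 100011*, 100101*, 100111*, 101100*, 101110*, 101111*, 110000*, 111010*
[col 1] -00101*, -00111*, -01100*, -01110*, -11010, 0-0010*, 0-0101, 0-0110*, 0-1100, 00-110, 000-10*, 0001-1*, 00011-, 0010-1, 0011-0*, 01-010, 01-101, 010-10*, 01001-, 011-00, 0110-0, 01110-, 1-0000, 10-111, 100-01*, 100-11*, 1000-1*, 10000-, 1001-1*, 1011-0*, 10111-
[col 2] -001-1, -011-0, 0-0-10, 100--1
Prime implicants: -001-1, -011-0, -11010, 0-0-10, 0-0101, 0-1100, 00-110, 00011-, 0010-1, 01-010, 01-101, 01001-, 011-00, 0110-0, 01110-, 1-0000, 10-111, 100--1, 10000-, 10111-
PI chart (minterm → PIs covering it):
  2 | 0-0-10  (sole → essential)
  5 | -001-1,0-0101
  6 | 0-0-10,00-110,00011-
  7 | -001-1,00011-
  9 | 0010-1  (sole → essential)
  11 | 0010-1  (sole → essential)
  14 | -011-0,00-110
  18 | 0-0-10,01-010,01001-
  19 | 01001-  (sole → essential)
  21 | 0-0101,01-101
  22 | 0-0-10  (sole → essential)
  24 | 011-00,0110-0
  26 | -11010,01-010,0110-0
  28 | 0-1100,011-00,01110-
  29 | 01-101,01110-
  33 | 100--1,10000-
  35 | 100--1  (sole → essential)
  39 | -001-1,10-111,100--1
  44 | -011-0  (sole → essential)
  46 | -011-0,10111-
  47 | 10-111,10111-
  48 | 1-0000  (sole → essential)
Essential prime implicants: -011-0, 0-0-10, 0010-1, 01001-, 1-0000, 100--1
Petrick residual → -001-1, -11010, 01-101, 011-00, 10-111
Minimum SOP uses 11 PIs: b'c'df + b'cdf' + bcd'ef' + a'c'ef' + a'b'cd'f + a'bde'f + a'bc'd'e + a'bce'f' + ac'd'e'f' + ab'def + ab'c'f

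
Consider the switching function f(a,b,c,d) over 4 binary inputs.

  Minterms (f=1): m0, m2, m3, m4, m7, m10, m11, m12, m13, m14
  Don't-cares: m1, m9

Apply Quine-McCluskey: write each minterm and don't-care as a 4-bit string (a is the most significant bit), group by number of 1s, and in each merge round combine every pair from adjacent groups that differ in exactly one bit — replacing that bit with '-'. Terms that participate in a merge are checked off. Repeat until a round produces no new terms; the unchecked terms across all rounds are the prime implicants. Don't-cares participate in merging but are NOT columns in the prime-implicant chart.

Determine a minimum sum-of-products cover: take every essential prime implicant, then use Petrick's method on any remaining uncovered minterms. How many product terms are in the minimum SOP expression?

Round 0: 0000✓ 0001✓ 0010✓ 0011✓ 0100✓ 0111✓ 1001✓ 1010✓ 1011✓ 1100✓ 1101✓ 1110✓
Round 1: -001✓ -010✓ -011✓ -100 0-00 0-11 00-0✓ 00-1✓ 000-✓ 001-✓ 1-01 1-10 10-1✓ 101-✓ 11-0 110-
Round 2: -0-1 -01- 00--
PIs = {-0-1, -01-, -100, 0-00, 0-11, 00--, 1-01, 1-10, 11-0, 110-}
Coverage chart:
  m0: 0-00,00--
  m2: -01-,00--
  m3: -0-1,-01-,0-11,00--
  m4: -100,0-00
  m7: 0-11 ←essential
  m10: -01-,1-10
  m11: -0-1,-01-
  m12: -100,11-0,110-
  m13: 1-01,110-
  m14: 1-10,11-0
Essential: 0-11
Petrick residual → -01-, 0-00, 1-01, 11-0
Min cover (5 terms): b'c + a'c'd' + a'cd + ac'd + abd'

5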